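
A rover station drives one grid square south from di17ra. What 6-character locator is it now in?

Latitude subsquare a = 0; −1 → -1, wraps to 23 = x, carry into square.
Latitude square 7; −1 → 6.
The longitude characters are unchanged.

DI16rx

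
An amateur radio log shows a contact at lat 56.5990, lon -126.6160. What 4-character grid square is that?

CO66

Shift to the Maidenhead origin (180°W, 90°S): lon 53.38, lat 146.60.
Field: 53.38/20 → 2 → C, 146.60/10 → 14 → O; chars CO.
Square: 13.38/2 → 6, 6.60/1 → 6; chars 66.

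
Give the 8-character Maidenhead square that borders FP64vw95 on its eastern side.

FP64ww05

Longitude extended square 9; +1 → 10, wraps to 0, carry into subsquare.
Longitude subsquare v = 21; +1 → 22 = w.
The latitude characters are unchanged.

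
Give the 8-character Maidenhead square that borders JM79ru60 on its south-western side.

Longitude extended square 6; −1 → 5.
Latitude extended square 0; −1 → -1, wraps to 9, carry into subsquare.
Latitude subsquare u = 20; −1 → 19 = t.

JM79rt59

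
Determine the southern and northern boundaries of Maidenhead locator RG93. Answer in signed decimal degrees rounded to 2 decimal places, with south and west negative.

Field R=17, G=6: +17·20° lon, +6·10° lat → SW at lon 160°, lat -30°.
Square 9, 3: +9·2° lon, +3·1° lat → SW at lon 178°, lat -27°.
Cell spans 2° lon × 1° lat.
south -27.00, north -26.00.

-27.00, -26.00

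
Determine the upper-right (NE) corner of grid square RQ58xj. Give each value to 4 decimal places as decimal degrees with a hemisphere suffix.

Field R=17, Q=16: +17·20° lon, +16·10° lat → SW at lon 160°, lat 70°.
Square 5, 8: +5·2° lon, +8·1° lat → SW at lon 170°, lat 78°.
Subsquare x=23, j=9: +23·0.0833333° lon, +9·0.0416667° lat → SW at lon 171.917°, lat 78.375°.
Cell spans 0.0833333° lon × 0.0416667° lat. NE corner is SW corner plus one full cell.
latitude 78.4167° N, longitude 172.0000° E.

78.4167° N, 172.0000° E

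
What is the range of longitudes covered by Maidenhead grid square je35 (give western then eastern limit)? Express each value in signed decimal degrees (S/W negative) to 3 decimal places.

6.000, 8.000

Field J=9, E=4: +9·20° lon, +4·10° lat → SW at lon 0°, lat -50°.
Square 3, 5: +3·2° lon, +5·1° lat → SW at lon 6°, lat -45°.
Cell spans 2° lon × 1° lat.
west 6.000, east 8.000.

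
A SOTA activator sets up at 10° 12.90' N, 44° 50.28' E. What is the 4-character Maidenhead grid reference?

Offset from 180°W / 90°S: lon 224.84°, lat 100.22°.
Field (20°×10°, letters A–R): 224.84/20 → 11 → L, 100.22/10 → 10 → K; chars LK.
Square (2°×1°, digits 0–9): 4.84/2 → 2, 0.22/1 → 0; chars 20.

LK20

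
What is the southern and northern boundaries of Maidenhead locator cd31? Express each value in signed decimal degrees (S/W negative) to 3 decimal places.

-59.000, -58.000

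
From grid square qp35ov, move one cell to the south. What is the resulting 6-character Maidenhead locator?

QP35ou

Latitude subsquare v = 21; −1 → 20 = u.
The longitude characters are unchanged.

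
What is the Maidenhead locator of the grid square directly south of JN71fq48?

JN71fq47

Latitude extended square 8; −1 → 7.
The longitude characters are unchanged.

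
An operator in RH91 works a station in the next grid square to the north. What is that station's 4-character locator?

RH92

Latitude square 1; +1 → 2.
The longitude characters are unchanged.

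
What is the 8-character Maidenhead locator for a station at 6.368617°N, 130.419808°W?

Add 180° to longitude and 90° to latitude: 49.58019, 96.36862.
Field (20°×10°, letters A–R): lon ⌊49.58019/20⌋ = 2 → C; lat ⌊96.36862/10⌋ = 9 → J.
Square (2°×1°, digits 0–9): lon ⌊9.58019/2⌋ = 4; lat ⌊6.36862/1⌋ = 6.
Subsquare (5′×2.5′, letters a–x): lon ⌊1.58019/0.0833333⌋ = 18 → s; lat ⌊0.36862/0.0416667⌋ = 8 → i.
Extended square (30″×15″, digits 0–9): lon ⌊0.08019/0.00833333⌋ = 9; lat ⌊0.03528/0.00416667⌋ = 8.

CJ46si98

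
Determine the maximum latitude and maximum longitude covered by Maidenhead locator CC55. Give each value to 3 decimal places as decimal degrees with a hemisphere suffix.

64.000° S, 128.000° W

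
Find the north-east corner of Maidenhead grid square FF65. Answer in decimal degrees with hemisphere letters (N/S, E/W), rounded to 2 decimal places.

Field F=5, F=5: +5·20° lon, +5·10° lat → SW at lon -80°, lat -40°.
Square 6, 5: +6·2° lon, +5·1° lat → SW at lon -68°, lat -35°.
Cell spans 2° lon × 1° lat. NE corner is SW corner plus one full cell.
latitude 34.00° S, longitude 66.00° W.

34.00° S, 66.00° W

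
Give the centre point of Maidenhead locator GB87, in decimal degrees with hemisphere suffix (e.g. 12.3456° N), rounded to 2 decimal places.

Field G=6, B=1: +6·20° lon, +1·10° lat → SW at lon -60°, lat -80°.
Square 8, 7: +8·2° lon, +7·1° lat → SW at lon -44°, lat -73°.
Cell spans 2° lon × 1° lat. Centre is SW corner plus half of each.
latitude 72.50° S, longitude 43.00° W.

72.50° S, 43.00° W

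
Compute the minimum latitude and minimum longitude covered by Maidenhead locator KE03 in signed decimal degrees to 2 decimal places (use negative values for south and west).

Field K=10, E=4: +10·20° lon, +4·10° lat → SW at lon 20°, lat -50°.
Square 0, 3: +0·2° lon, +3·1° lat → SW at lon 20°, lat -47°.
latitude -47.00, longitude 20.00.

-47.00, 20.00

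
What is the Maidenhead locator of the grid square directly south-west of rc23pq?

Longitude subsquare p = 15; −1 → 14 = o.
Latitude subsquare q = 16; −1 → 15 = p.

RC23op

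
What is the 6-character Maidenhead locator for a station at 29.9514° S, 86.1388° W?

EG60wb

Shift to the Maidenhead origin (180°W, 90°S): lon 93.8612, lat 60.0486.
Field: lon ⌊93.8612/20⌋ = 4 → E; lat ⌊60.0486/10⌋ = 6 → G.
Square: lon ⌊13.8612/2⌋ = 6; lat ⌊0.0486/1⌋ = 0.
Subsquare: lon ⌊1.8612/0.0833333⌋ = 22 → w; lat ⌊0.0486/0.0416667⌋ = 1 → b.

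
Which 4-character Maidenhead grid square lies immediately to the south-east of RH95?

AH04

Longitude square 9; +1 → 10, wraps to 0, carry into field.
Longitude field R = 17; +1 → 18, wraps to 0 = A, wrapping around the antimeridian.
Latitude square 5; −1 → 4.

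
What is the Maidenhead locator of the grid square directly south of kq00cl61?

KQ00cl60

Latitude extended square 1; −1 → 0.
The longitude characters are unchanged.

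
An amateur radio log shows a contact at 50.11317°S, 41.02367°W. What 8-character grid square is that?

Shift to the Maidenhead origin (180°W, 90°S): lon 138.97633, lat 39.88683.
Field: lon ⌊138.97633/20⌋ = 6 → G; lat ⌊39.88683/10⌋ = 3 → D.
Square: lon ⌊18.97633/2⌋ = 9; lat ⌊9.88683/1⌋ = 9.
Subsquare: lon ⌊0.97633/0.0833333⌋ = 11 → l; lat ⌊0.88683/0.0416667⌋ = 21 → v.
Extended square: lon ⌊0.05966/0.00833333⌋ = 7; lat ⌊0.01183/0.00416667⌋ = 2.

GD99lv72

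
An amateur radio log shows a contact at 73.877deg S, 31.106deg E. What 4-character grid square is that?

Shift to the Maidenhead origin (180°W, 90°S): lon 211.11, lat 16.12.
Field: 211.11/20 → 10 → K, 16.12/10 → 1 → B; chars KB.
Square: 11.11/2 → 5, 6.12/1 → 6; chars 56.

KB56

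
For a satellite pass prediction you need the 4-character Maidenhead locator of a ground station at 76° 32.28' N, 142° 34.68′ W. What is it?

BQ86

Shift to the Maidenhead origin (180°W, 90°S): lon 37.42, lat 166.54.
Field: 37.42/20 → 1 → B, 166.54/10 → 16 → Q; chars BQ.
Square: 17.42/2 → 8, 6.54/1 → 6; chars 86.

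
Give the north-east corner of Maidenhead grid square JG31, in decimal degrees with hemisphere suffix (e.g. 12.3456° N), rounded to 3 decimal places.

28.000° S, 8.000° E

Field J=9, G=6: +9·20° lon, +6·10° lat → SW at lon 0°, lat -30°.
Square 3, 1: +3·2° lon, +1·1° lat → SW at lon 6°, lat -29°.
Cell spans 2° lon × 1° lat. NE corner is SW corner plus one full cell.
latitude 28.000° S, longitude 8.000° E.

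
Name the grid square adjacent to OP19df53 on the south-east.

OP19df62

Longitude extended square 5; +1 → 6.
Latitude extended square 3; −1 → 2.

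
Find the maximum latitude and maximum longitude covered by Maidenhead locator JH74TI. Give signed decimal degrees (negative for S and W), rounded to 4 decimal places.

-15.6250, 15.6667

Field J=9, H=7: +9·20° lon, +7·10° lat → SW at lon 0°, lat -20°.
Square 7, 4: +7·2° lon, +4·1° lat → SW at lon 14°, lat -16°.
Subsquare t=19, i=8: +19·0.0833333° lon, +8·0.0416667° lat → SW at lon 15.5833°, lat -15.6667°.
Cell spans 0.0833333° lon × 0.0416667° lat. NE corner is SW corner plus one full cell.
latitude -15.6250, longitude 15.6667.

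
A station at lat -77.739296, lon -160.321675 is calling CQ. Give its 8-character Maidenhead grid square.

AB92ug12

Shift to the Maidenhead origin (180°W, 90°S): lon 19.67833, lat 12.26070.
Field: lon ⌊19.67833/20⌋ = 0 → A; lat ⌊12.26070/10⌋ = 1 → B.
Square: lon ⌊19.67833/2⌋ = 9; lat ⌊2.26070/1⌋ = 2.
Subsquare: lon ⌊1.67833/0.0833333⌋ = 20 → u; lat ⌊0.26070/0.0416667⌋ = 6 → g.
Extended square: lon ⌊0.01166/0.00833333⌋ = 1; lat ⌊0.01070/0.00416667⌋ = 2.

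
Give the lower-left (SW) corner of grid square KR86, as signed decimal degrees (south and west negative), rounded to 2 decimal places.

Field K=10, R=17: +10·20° lon, +17·10° lat → SW at lon 20°, lat 80°.
Square 8, 6: +8·2° lon, +6·1° lat → SW at lon 36°, lat 86°.
latitude 86.00, longitude 36.00.

86.00, 36.00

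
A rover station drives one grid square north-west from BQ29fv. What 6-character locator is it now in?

Longitude subsquare f = 5; −1 → 4 = e.
Latitude subsquare v = 21; +1 → 22 = w.

BQ29ew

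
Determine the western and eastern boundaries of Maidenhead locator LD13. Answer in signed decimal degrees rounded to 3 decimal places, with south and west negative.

42.000, 44.000

Field L=11, D=3: +11·20° lon, +3·10° lat → SW at lon 40°, lat -60°.
Square 1, 3: +1·2° lon, +3·1° lat → SW at lon 42°, lat -57°.
Cell spans 2° lon × 1° lat.
west 42.000, east 44.000.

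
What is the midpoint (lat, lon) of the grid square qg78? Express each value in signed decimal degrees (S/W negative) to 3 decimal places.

-21.500, 155.000

Field Q=16, G=6: +16·20° lon, +6·10° lat → SW at lon 140°, lat -30°.
Square 7, 8: +7·2° lon, +8·1° lat → SW at lon 154°, lat -22°.
Cell spans 2° lon × 1° lat. Centre is SW corner plus half of each.
latitude -21.500, longitude 155.000.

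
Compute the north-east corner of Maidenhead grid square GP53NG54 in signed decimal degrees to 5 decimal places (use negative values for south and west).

Field G=6, P=15: +6·20° lon, +15·10° lat → SW at lon -60°, lat 60°.
Square 5, 3: +5·2° lon, +3·1° lat → SW at lon -50°, lat 63°.
Subsquare n=13, g=6: +13·0.0833333° lon, +6·0.0416667° lat → SW at lon -48.9167°, lat 63.25°.
Extended square 5, 4: +5·0.00833333° lon, +4·0.00416667° lat → SW at lon -48.875°, lat 63.2667°.
Cell spans 0.00833333° lon × 0.00416667° lat. NE corner is SW corner plus one full cell.
latitude 63.27083, longitude -48.86667.

63.27083, -48.86667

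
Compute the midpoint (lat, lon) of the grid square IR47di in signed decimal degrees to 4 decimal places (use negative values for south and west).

87.3542, -11.7083

Field I=8, R=17: +8·20° lon, +17·10° lat → SW at lon -20°, lat 80°.
Square 4, 7: +4·2° lon, +7·1° lat → SW at lon -12°, lat 87°.
Subsquare d=3, i=8: +3·0.0833333° lon, +8·0.0416667° lat → SW at lon -11.75°, lat 87.3333°.
Cell spans 0.0833333° lon × 0.0416667° lat. Centre is SW corner plus half of each.
latitude 87.3542, longitude -11.7083.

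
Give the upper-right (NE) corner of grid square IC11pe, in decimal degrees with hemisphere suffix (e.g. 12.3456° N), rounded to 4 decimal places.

68.7917° S, 16.6667° W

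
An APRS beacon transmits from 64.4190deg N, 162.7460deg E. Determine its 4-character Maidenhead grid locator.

RP14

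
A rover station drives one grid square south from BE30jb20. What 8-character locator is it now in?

BE30ja29

Latitude extended square 0; −1 → -1, wraps to 9, carry into subsquare.
Latitude subsquare b = 1; −1 → 0 = a.
The longitude characters are unchanged.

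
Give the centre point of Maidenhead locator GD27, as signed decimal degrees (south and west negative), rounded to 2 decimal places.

Field G=6, D=3: +6·20° lon, +3·10° lat → SW at lon -60°, lat -60°.
Square 2, 7: +2·2° lon, +7·1° lat → SW at lon -56°, lat -53°.
Cell spans 2° lon × 1° lat. Centre is SW corner plus half of each.
latitude -52.50, longitude -55.00.

-52.50, -55.00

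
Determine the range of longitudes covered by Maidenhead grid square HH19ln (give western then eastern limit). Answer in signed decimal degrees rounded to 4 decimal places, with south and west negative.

-37.0833, -37.0000

Field H=7, H=7: +7·20° lon, +7·10° lat → SW at lon -40°, lat -20°.
Square 1, 9: +1·2° lon, +9·1° lat → SW at lon -38°, lat -11°.
Subsquare l=11, n=13: +11·0.0833333° lon, +13·0.0416667° lat → SW at lon -37.0833°, lat -10.4583°.
Cell spans 0.0833333° lon × 0.0416667° lat.
west -37.0833, east -37.0000.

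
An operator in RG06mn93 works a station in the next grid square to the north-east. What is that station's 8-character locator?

Longitude extended square 9; +1 → 10, wraps to 0, carry into subsquare.
Longitude subsquare m = 12; +1 → 13 = n.
Latitude extended square 3; +1 → 4.

RG06nn04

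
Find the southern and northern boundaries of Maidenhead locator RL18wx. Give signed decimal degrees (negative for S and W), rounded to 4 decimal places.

Field R=17, L=11: +17·20° lon, +11·10° lat → SW at lon 160°, lat 20°.
Square 1, 8: +1·2° lon, +8·1° lat → SW at lon 162°, lat 28°.
Subsquare w=22, x=23: +22·0.0833333° lon, +23·0.0416667° lat → SW at lon 163.833°, lat 28.9583°.
Cell spans 0.0833333° lon × 0.0416667° lat.
south 28.9583, north 29.0000.

28.9583, 29.0000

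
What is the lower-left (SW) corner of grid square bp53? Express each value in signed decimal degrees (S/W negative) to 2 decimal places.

63.00, -150.00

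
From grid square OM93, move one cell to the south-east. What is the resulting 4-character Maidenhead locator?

PM02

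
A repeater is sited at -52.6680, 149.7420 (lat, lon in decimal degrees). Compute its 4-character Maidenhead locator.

QD47

Shift to the Maidenhead origin (180°W, 90°S): lon 329.74, lat 37.33.
Field: lon ⌊329.74/20⌋ = 16 → Q; lat ⌊37.33/10⌋ = 3 → D.
Square: lon ⌊9.74/2⌋ = 4; lat ⌊7.33/1⌋ = 7.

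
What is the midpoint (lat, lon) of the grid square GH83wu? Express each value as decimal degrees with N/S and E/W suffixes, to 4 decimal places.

Field G=6, H=7: +6·20° lon, +7·10° lat → SW at lon -60°, lat -20°.
Square 8, 3: +8·2° lon, +3·1° lat → SW at lon -44°, lat -17°.
Subsquare w=22, u=20: +22·0.0833333° lon, +20·0.0416667° lat → SW at lon -42.1667°, lat -16.1667°.
Cell spans 0.0833333° lon × 0.0416667° lat. Centre is SW corner plus half of each.
latitude 16.1458° S, longitude 42.1250° W.

16.1458° S, 42.1250° W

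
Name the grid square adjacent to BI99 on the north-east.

CJ00

Longitude square 9; +1 → 10, wraps to 0, carry into field.
Longitude field B = 1; +1 → 2 = C.
Latitude square 9; +1 → 10, wraps to 0, carry into field.
Latitude field I = 8; +1 → 9 = J.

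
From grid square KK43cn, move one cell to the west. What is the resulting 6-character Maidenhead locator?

KK43bn

Longitude subsquare c = 2; −1 → 1 = b.
The latitude characters are unchanged.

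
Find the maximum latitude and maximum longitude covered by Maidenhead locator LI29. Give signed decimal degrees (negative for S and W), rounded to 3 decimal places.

0.000, 46.000

Field L=11, I=8: +11·20° lon, +8·10° lat → SW at lon 40°, lat -10°.
Square 2, 9: +2·2° lon, +9·1° lat → SW at lon 44°, lat -1°.
Cell spans 2° lon × 1° lat. NE corner is SW corner plus one full cell.
latitude 0.000, longitude 46.000.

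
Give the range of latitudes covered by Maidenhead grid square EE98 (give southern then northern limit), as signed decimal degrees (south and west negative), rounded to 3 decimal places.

Field E=4, E=4: +4·20° lon, +4·10° lat → SW at lon -100°, lat -50°.
Square 9, 8: +9·2° lon, +8·1° lat → SW at lon -82°, lat -42°.
Cell spans 2° lon × 1° lat.
south -42.000, north -41.000.

-42.000, -41.000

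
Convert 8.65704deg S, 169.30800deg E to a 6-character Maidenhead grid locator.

RI41pi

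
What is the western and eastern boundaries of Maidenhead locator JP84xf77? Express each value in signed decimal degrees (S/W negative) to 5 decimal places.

Field J=9, P=15: +9·20° lon, +15·10° lat → SW at lon 0°, lat 60°.
Square 8, 4: +8·2° lon, +4·1° lat → SW at lon 16°, lat 64°.
Subsquare x=23, f=5: +23·0.0833333° lon, +5·0.0416667° lat → SW at lon 17.9167°, lat 64.2083°.
Extended square 7, 7: +7·0.00833333° lon, +7·0.00416667° lat → SW at lon 17.975°, lat 64.2375°.
Cell spans 0.00833333° lon × 0.00416667° lat.
west 17.97500, east 17.98333.

17.97500, 17.98333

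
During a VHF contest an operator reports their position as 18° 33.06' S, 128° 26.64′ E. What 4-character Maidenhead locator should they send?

Shift to the Maidenhead origin (180°W, 90°S): lon 308.44, lat 71.45.
Field: 308.44/20 → 15 → P, 71.45/10 → 7 → H; chars PH.
Square: 8.44/2 → 4, 1.45/1 → 1; chars 41.

PH41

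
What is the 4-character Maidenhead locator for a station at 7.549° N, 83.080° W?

EJ87

Shift to the Maidenhead origin (180°W, 90°S): lon 96.92, lat 97.55.
Field: lon ⌊96.92/20⌋ = 4 → E; lat ⌊97.55/10⌋ = 9 → J.
Square: lon ⌊16.92/2⌋ = 8; lat ⌊7.55/1⌋ = 7.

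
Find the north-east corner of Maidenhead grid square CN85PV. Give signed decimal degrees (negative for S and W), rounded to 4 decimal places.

Field C=2, N=13: +2·20° lon, +13·10° lat → SW at lon -140°, lat 40°.
Square 8, 5: +8·2° lon, +5·1° lat → SW at lon -124°, lat 45°.
Subsquare p=15, v=21: +15·0.0833333° lon, +21·0.0416667° lat → SW at lon -122.75°, lat 45.875°.
Cell spans 0.0833333° lon × 0.0416667° lat. NE corner is SW corner plus one full cell.
latitude 45.9167, longitude -122.6667.

45.9167, -122.6667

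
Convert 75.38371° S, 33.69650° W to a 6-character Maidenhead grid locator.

Add 180° to longitude and 90° to latitude: 146.3035, 14.6163.
Field: 146.3035/20 → 7 → H, 14.6163/10 → 1 → B; chars HB.
Square: 6.3035/2 → 3, 4.6163/1 → 4; chars 34.
Subsquare: 0.3035/0.0833333 → 3 → d, 0.6163/0.0416667 → 14 → o; chars do.

HB34do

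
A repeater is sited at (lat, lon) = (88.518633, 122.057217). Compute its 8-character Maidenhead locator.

PR18am64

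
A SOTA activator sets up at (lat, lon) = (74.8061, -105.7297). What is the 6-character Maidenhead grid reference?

DQ74dt

Shift to the Maidenhead origin (180°W, 90°S): lon 74.2703, lat 164.8061.
Field (20°×10°, letters A–R): lon ⌊74.2703/20⌋ = 3 → D; lat ⌊164.8061/10⌋ = 16 → Q.
Square (2°×1°, digits 0–9): lon ⌊14.2703/2⌋ = 7; lat ⌊4.8061/1⌋ = 4.
Subsquare (5′×2.5′, letters a–x): lon ⌊0.2703/0.0833333⌋ = 3 → d; lat ⌊0.8061/0.0416667⌋ = 19 → t.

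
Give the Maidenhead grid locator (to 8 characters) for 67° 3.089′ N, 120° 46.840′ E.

PP07jb32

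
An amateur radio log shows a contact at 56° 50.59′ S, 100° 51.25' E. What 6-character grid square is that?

Shift to the Maidenhead origin (180°W, 90°S): lon 280.8542, lat 33.1568.
Field: lon ⌊280.8542/20⌋ = 14 → O; lat ⌊33.1568/10⌋ = 3 → D.
Square: lon ⌊0.8542/2⌋ = 0; lat ⌊3.1568/1⌋ = 3.
Subsquare: lon ⌊0.8542/0.0833333⌋ = 10 → k; lat ⌊0.1568/0.0416667⌋ = 3 → d.

OD03kd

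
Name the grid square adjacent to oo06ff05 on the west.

Longitude extended square 0; −1 → -1, wraps to 9, carry into subsquare.
Longitude subsquare f = 5; −1 → 4 = e.
The latitude characters are unchanged.

OO06ef95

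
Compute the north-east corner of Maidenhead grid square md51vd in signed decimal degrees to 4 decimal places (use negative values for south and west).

-58.8333, 71.8333

Field M=12, D=3: +12·20° lon, +3·10° lat → SW at lon 60°, lat -60°.
Square 5, 1: +5·2° lon, +1·1° lat → SW at lon 70°, lat -59°.
Subsquare v=21, d=3: +21·0.0833333° lon, +3·0.0416667° lat → SW at lon 71.75°, lat -58.875°.
Cell spans 0.0833333° lon × 0.0416667° lat. NE corner is SW corner plus one full cell.
latitude -58.8333, longitude 71.8333.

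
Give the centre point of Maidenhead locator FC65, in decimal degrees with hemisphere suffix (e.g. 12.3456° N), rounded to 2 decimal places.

Field F=5, C=2: +5·20° lon, +2·10° lat → SW at lon -80°, lat -70°.
Square 6, 5: +6·2° lon, +5·1° lat → SW at lon -68°, lat -65°.
Cell spans 2° lon × 1° lat. Centre is SW corner plus half of each.
latitude 64.50° S, longitude 67.00° W.

64.50° S, 67.00° W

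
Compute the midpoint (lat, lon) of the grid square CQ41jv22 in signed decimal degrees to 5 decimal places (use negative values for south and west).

Field C=2, Q=16: +2·20° lon, +16·10° lat → SW at lon -140°, lat 70°.
Square 4, 1: +4·2° lon, +1·1° lat → SW at lon -132°, lat 71°.
Subsquare j=9, v=21: +9·0.0833333° lon, +21·0.0416667° lat → SW at lon -131.25°, lat 71.875°.
Extended square 2, 2: +2·0.00833333° lon, +2·0.00416667° lat → SW at lon -131.233°, lat 71.8833°.
Cell spans 0.00833333° lon × 0.00416667° lat. Centre is SW corner plus half of each.
latitude 71.88542, longitude -131.22917.

71.88542, -131.22917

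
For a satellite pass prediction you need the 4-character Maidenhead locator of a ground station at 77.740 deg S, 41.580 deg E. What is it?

LB02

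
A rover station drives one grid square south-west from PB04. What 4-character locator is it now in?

OB93

Longitude square 0; −1 → -1, wraps to 9, carry into field.
Longitude field P = 15; −1 → 14 = O.
Latitude square 4; −1 → 3.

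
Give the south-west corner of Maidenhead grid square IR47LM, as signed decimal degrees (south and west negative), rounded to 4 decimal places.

87.5000, -11.0833

Field I=8, R=17: +8·20° lon, +17·10° lat → SW at lon -20°, lat 80°.
Square 4, 7: +4·2° lon, +7·1° lat → SW at lon -12°, lat 87°.
Subsquare l=11, m=12: +11·0.0833333° lon, +12·0.0416667° lat → SW at lon -11.0833°, lat 87.5°.
latitude 87.5000, longitude -11.0833.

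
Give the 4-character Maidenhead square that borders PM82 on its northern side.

PM83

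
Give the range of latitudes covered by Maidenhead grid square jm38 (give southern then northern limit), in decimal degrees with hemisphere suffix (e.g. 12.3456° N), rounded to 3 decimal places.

Field J=9, M=12: +9·20° lon, +12·10° lat → SW at lon 0°, lat 30°.
Square 3, 8: +3·2° lon, +8·1° lat → SW at lon 6°, lat 38°.
Cell spans 2° lon × 1° lat.
south 38.000° N, north 39.000° N.

38.000° N, 39.000° N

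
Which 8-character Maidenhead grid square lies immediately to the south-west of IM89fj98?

IM89fj87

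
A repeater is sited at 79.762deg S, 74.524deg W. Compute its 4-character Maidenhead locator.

Shift to the Maidenhead origin (180°W, 90°S): lon 105.48, lat 10.24.
Field: lon ⌊105.48/20⌋ = 5 → F; lat ⌊10.24/10⌋ = 1 → B.
Square: lon ⌊5.48/2⌋ = 2; lat ⌊0.24/1⌋ = 0.

FB20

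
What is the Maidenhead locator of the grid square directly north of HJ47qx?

Latitude subsquare x = 23; +1 → 24, wraps to 0 = a, carry into square.
Latitude square 7; +1 → 8.
The longitude characters are unchanged.

HJ48qa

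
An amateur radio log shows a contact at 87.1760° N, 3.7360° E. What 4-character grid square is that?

JR17

Shift to the Maidenhead origin (180°W, 90°S): lon 183.74, lat 177.18.
Field (20°×10°, letters A–R): lon ⌊183.74/20⌋ = 9 → J; lat ⌊177.18/10⌋ = 17 → R.
Square (2°×1°, digits 0–9): lon ⌊3.74/2⌋ = 1; lat ⌊7.18/1⌋ = 7.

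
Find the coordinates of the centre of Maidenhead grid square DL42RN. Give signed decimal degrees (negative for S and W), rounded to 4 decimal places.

Field D=3, L=11: +3·20° lon, +11·10° lat → SW at lon -120°, lat 20°.
Square 4, 2: +4·2° lon, +2·1° lat → SW at lon -112°, lat 22°.
Subsquare r=17, n=13: +17·0.0833333° lon, +13·0.0416667° lat → SW at lon -110.583°, lat 22.5417°.
Cell spans 0.0833333° lon × 0.0416667° lat. Centre is SW corner plus half of each.
latitude 22.5625, longitude -110.5417.

22.5625, -110.5417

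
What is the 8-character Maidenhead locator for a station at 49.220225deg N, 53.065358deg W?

Shift to the Maidenhead origin (180°W, 90°S): lon 126.93464, lat 139.22022.
Field: 126.93464/20 → 6 → G, 139.22022/10 → 13 → N; chars GN.
Square: 6.93464/2 → 3, 9.22022/1 → 9; chars 39.
Subsquare: 0.93464/0.0833333 → 11 → l, 0.22022/0.0416667 → 5 → f; chars lf.
Extended square: 0.01798/0.00833333 → 2, 0.01189/0.00416667 → 2; chars 22.

GN39lf22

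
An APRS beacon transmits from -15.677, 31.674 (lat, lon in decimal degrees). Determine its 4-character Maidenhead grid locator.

Shift to the Maidenhead origin (180°W, 90°S): lon 211.67, lat 74.32.
Field: lon ⌊211.67/20⌋ = 10 → K; lat ⌊74.32/10⌋ = 7 → H.
Square: lon ⌊11.67/2⌋ = 5; lat ⌊4.32/1⌋ = 4.

KH54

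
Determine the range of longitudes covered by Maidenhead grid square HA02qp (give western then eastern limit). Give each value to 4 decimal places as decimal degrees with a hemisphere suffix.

38.6667° W, 38.5833° W

Field H=7, A=0: +7·20° lon, +0·10° lat → SW at lon -40°, lat -90°.
Square 0, 2: +0·2° lon, +2·1° lat → SW at lon -40°, lat -88°.
Subsquare q=16, p=15: +16·0.0833333° lon, +15·0.0416667° lat → SW at lon -38.6667°, lat -87.375°.
Cell spans 0.0833333° lon × 0.0416667° lat.
west 38.6667° W, east 38.5833° W.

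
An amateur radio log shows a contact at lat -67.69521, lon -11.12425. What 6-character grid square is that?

Add 180° to longitude and 90° to latitude: 168.8758, 22.3048.
Field: 168.8758/20 → 8 → I, 22.3048/10 → 2 → C; chars IC.
Square: 8.8758/2 → 4, 2.3048/1 → 2; chars 42.
Subsquare: 0.8758/0.0833333 → 10 → k, 0.3048/0.0416667 → 7 → h; chars kh.

IC42kh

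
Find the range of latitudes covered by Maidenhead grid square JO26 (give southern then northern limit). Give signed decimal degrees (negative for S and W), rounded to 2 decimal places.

Field J=9, O=14: +9·20° lon, +14·10° lat → SW at lon 0°, lat 50°.
Square 2, 6: +2·2° lon, +6·1° lat → SW at lon 4°, lat 56°.
Cell spans 2° lon × 1° lat.
south 56.00, north 57.00.

56.00, 57.00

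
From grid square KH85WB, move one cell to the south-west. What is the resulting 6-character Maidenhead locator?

Longitude subsquare w = 22; −1 → 21 = v.
Latitude subsquare b = 1; −1 → 0 = a.

KH85va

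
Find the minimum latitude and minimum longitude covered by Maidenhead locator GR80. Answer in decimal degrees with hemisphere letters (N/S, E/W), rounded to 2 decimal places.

80.00° N, 44.00° W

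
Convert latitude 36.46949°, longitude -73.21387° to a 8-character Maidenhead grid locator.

Add 180° to longitude and 90° to latitude: 106.78613, 126.46949.
Field: lon ⌊106.78613/20⌋ = 5 → F; lat ⌊126.46949/10⌋ = 12 → M.
Square: lon ⌊6.78613/2⌋ = 3; lat ⌊6.46949/1⌋ = 6.
Subsquare: lon ⌊0.78613/0.0833333⌋ = 9 → j; lat ⌊0.46949/0.0416667⌋ = 11 → l.
Extended square: lon ⌊0.03613/0.00833333⌋ = 4; lat ⌊0.01116/0.00416667⌋ = 2.

FM36jl42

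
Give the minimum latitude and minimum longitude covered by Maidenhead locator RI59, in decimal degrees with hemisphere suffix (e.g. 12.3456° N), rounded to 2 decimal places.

1.00° S, 170.00° E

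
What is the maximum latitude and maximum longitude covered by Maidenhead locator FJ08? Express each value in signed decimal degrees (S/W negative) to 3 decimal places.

9.000, -78.000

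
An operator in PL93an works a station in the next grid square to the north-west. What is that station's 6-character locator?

PL83xo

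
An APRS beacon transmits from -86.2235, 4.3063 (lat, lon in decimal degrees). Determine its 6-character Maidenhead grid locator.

JA23ds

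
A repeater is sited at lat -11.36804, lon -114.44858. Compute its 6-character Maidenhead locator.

DH28sp

Shift to the Maidenhead origin (180°W, 90°S): lon 65.5514, lat 78.6320.
Field (20°×10°, letters A–R): 65.5514/20 → 3 → D, 78.6320/10 → 7 → H; chars DH.
Square (2°×1°, digits 0–9): 5.5514/2 → 2, 8.6320/1 → 8; chars 28.
Subsquare (5′×2.5′, letters a–x): 1.5514/0.0833333 → 18 → s, 0.6320/0.0416667 → 15 → p; chars sp.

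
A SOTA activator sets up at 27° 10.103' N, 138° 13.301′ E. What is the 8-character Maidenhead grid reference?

PL97ce60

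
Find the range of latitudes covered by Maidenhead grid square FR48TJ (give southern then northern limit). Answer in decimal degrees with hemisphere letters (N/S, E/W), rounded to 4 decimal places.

88.3750° N, 88.4167° N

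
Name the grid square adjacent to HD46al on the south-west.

Longitude subsquare a = 0; −1 → -1, wraps to 23 = x, carry into square.
Longitude square 4; −1 → 3.
Latitude subsquare l = 11; −1 → 10 = k.

HD36xk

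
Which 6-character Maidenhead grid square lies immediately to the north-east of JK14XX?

JK25aa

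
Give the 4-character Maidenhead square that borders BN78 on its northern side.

BN79

Latitude square 8; +1 → 9.
The longitude characters are unchanged.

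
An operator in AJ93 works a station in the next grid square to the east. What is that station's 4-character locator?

BJ03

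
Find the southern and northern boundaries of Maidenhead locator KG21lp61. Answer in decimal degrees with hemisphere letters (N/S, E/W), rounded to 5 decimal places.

28.37083° S, 28.36667° S

Field K=10, G=6: +10·20° lon, +6·10° lat → SW at lon 20°, lat -30°.
Square 2, 1: +2·2° lon, +1·1° lat → SW at lon 24°, lat -29°.
Subsquare l=11, p=15: +11·0.0833333° lon, +15·0.0416667° lat → SW at lon 24.9167°, lat -28.375°.
Extended square 6, 1: +6·0.00833333° lon, +1·0.00416667° lat → SW at lon 24.9667°, lat -28.3708°.
Cell spans 0.00833333° lon × 0.00416667° lat.
south 28.37083° S, north 28.36667° S.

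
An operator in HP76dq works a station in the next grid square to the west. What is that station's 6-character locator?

Longitude subsquare d = 3; −1 → 2 = c.
The latitude characters are unchanged.

HP76cq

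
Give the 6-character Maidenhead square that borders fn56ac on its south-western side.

FN46xb

Longitude subsquare a = 0; −1 → -1, wraps to 23 = x, carry into square.
Longitude square 5; −1 → 4.
Latitude subsquare c = 2; −1 → 1 = b.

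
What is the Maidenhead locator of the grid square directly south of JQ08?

Latitude square 8; −1 → 7.
The longitude characters are unchanged.

JQ07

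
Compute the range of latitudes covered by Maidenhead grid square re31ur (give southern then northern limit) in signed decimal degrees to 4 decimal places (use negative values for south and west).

-48.2917, -48.2500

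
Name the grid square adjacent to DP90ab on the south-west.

Longitude subsquare a = 0; −1 → -1, wraps to 23 = x, carry into square.
Longitude square 9; −1 → 8.
Latitude subsquare b = 1; −1 → 0 = a.

DP80xa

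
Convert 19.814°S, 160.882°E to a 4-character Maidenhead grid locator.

RH00

Add 180° to longitude and 90° to latitude: 340.88, 70.19.
Field: lon ⌊340.88/20⌋ = 17 → R; lat ⌊70.19/10⌋ = 7 → H.
Square: lon ⌊0.88/2⌋ = 0; lat ⌊0.19/1⌋ = 0.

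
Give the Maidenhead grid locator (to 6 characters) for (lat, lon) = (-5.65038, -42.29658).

Shift to the Maidenhead origin (180°W, 90°S): lon 137.7034, lat 84.3496.
Field (20°×10°, letters A–R): lon ⌊137.7034/20⌋ = 6 → G; lat ⌊84.3496/10⌋ = 8 → I.
Square (2°×1°, digits 0–9): lon ⌊17.7034/2⌋ = 8; lat ⌊4.3496/1⌋ = 4.
Subsquare (5′×2.5′, letters a–x): lon ⌊1.7034/0.0833333⌋ = 20 → u; lat ⌊0.3496/0.0416667⌋ = 8 → i.

GI84ui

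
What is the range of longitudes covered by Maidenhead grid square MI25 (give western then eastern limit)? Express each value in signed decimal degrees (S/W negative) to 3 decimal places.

64.000, 66.000

Field M=12, I=8: +12·20° lon, +8·10° lat → SW at lon 60°, lat -10°.
Square 2, 5: +2·2° lon, +5·1° lat → SW at lon 64°, lat -5°.
Cell spans 2° lon × 1° lat.
west 64.000, east 66.000.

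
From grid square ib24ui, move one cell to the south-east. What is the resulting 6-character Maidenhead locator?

IB24vh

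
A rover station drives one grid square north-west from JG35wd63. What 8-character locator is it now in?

JG35wd54

Longitude extended square 6; −1 → 5.
Latitude extended square 3; +1 → 4.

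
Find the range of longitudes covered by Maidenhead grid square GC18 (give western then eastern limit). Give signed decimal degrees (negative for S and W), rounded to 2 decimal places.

-58.00, -56.00

Field G=6, C=2: +6·20° lon, +2·10° lat → SW at lon -60°, lat -70°.
Square 1, 8: +1·2° lon, +8·1° lat → SW at lon -58°, lat -62°.
Cell spans 2° lon × 1° lat.
west -58.00, east -56.00.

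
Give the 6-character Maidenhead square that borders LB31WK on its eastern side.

LB31xk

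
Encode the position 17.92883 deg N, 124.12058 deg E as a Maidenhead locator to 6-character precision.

Offset from 180°W / 90°S: lon 304.1206°, lat 107.9288°.
Field: 304.1206/20 → 15 → P, 107.9288/10 → 10 → K; chars PK.
Square: 4.1206/2 → 2, 7.9288/1 → 7; chars 27.
Subsquare: 0.1206/0.0833333 → 1 → b, 0.9288/0.0416667 → 22 → w; chars bw.

PK27bw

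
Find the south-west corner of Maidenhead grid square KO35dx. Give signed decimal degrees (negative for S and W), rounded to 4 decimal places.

55.9583, 26.2500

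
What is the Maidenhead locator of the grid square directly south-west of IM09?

HM98

Longitude square 0; −1 → -1, wraps to 9, carry into field.
Longitude field I = 8; −1 → 7 = H.
Latitude square 9; −1 → 8.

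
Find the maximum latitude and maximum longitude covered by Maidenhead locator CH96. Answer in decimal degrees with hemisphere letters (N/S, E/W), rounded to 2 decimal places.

Field C=2, H=7: +2·20° lon, +7·10° lat → SW at lon -140°, lat -20°.
Square 9, 6: +9·2° lon, +6·1° lat → SW at lon -122°, lat -14°.
Cell spans 2° lon × 1° lat. NE corner is SW corner plus one full cell.
latitude 13.00° S, longitude 120.00° W.

13.00° S, 120.00° W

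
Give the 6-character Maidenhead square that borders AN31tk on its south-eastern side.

AN31uj

Longitude subsquare t = 19; +1 → 20 = u.
Latitude subsquare k = 10; −1 → 9 = j.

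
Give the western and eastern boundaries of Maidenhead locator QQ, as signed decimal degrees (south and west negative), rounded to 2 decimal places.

Field Q=16, Q=16: +16·20° lon, +16·10° lat → SW at lon 140°, lat 70°.
Cell spans 20° lon × 10° lat.
west 140.00, east 160.00.

140.00, 160.00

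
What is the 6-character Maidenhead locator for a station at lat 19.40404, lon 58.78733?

LK99jj

Offset from 180°W / 90°S: lon 238.7873°, lat 109.4040°.
Field (20°×10°, letters A–R): lon ⌊238.7873/20⌋ = 11 → L; lat ⌊109.4040/10⌋ = 10 → K.
Square (2°×1°, digits 0–9): lon ⌊18.7873/2⌋ = 9; lat ⌊9.4040/1⌋ = 9.
Subsquare (5′×2.5′, letters a–x): lon ⌊0.7873/0.0833333⌋ = 9 → j; lat ⌊0.4040/0.0416667⌋ = 9 → j.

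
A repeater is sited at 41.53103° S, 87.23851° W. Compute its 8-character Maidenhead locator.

Offset from 180°W / 90°S: lon 92.76149°, lat 48.46897°.
Field (20°×10°, letters A–R): lon ⌊92.76149/20⌋ = 4 → E; lat ⌊48.46897/10⌋ = 4 → E.
Square (2°×1°, digits 0–9): lon ⌊12.76149/2⌋ = 6; lat ⌊8.46897/1⌋ = 8.
Subsquare (5′×2.5′, letters a–x): lon ⌊0.76149/0.0833333⌋ = 9 → j; lat ⌊0.46897/0.0416667⌋ = 11 → l.
Extended square (30″×15″, digits 0–9): lon ⌊0.01149/0.00833333⌋ = 1; lat ⌊0.01064/0.00416667⌋ = 2.

EE68jl12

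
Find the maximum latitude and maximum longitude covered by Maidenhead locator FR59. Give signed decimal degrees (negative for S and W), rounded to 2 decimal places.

Field F=5, R=17: +5·20° lon, +17·10° lat → SW at lon -80°, lat 80°.
Square 5, 9: +5·2° lon, +9·1° lat → SW at lon -70°, lat 89°.
Cell spans 2° lon × 1° lat. NE corner is SW corner plus one full cell.
latitude 90.00, longitude -68.00.

90.00, -68.00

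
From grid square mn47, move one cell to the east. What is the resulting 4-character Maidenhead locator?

MN57

Longitude square 4; +1 → 5.
The latitude characters are unchanged.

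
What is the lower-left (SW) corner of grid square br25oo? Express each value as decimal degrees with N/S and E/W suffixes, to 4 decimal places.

Field B=1, R=17: +1·20° lon, +17·10° lat → SW at lon -160°, lat 80°.
Square 2, 5: +2·2° lon, +5·1° lat → SW at lon -156°, lat 85°.
Subsquare o=14, o=14: +14·0.0833333° lon, +14·0.0416667° lat → SW at lon -154.833°, lat 85.5833°.
latitude 85.5833° N, longitude 154.8333° W.

85.5833° N, 154.8333° W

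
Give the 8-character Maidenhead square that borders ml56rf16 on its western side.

Longitude extended square 1; −1 → 0.
The latitude characters are unchanged.

ML56rf06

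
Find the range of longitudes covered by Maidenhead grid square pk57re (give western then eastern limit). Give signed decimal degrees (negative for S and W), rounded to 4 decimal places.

Field P=15, K=10: +15·20° lon, +10·10° lat → SW at lon 120°, lat 10°.
Square 5, 7: +5·2° lon, +7·1° lat → SW at lon 130°, lat 17°.
Subsquare r=17, e=4: +17·0.0833333° lon, +4·0.0416667° lat → SW at lon 131.417°, lat 17.1667°.
Cell spans 0.0833333° lon × 0.0416667° lat.
west 131.4167, east 131.5000.

131.4167, 131.5000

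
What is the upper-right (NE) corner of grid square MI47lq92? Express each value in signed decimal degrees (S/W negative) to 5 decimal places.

Field M=12, I=8: +12·20° lon, +8·10° lat → SW at lon 60°, lat -10°.
Square 4, 7: +4·2° lon, +7·1° lat → SW at lon 68°, lat -3°.
Subsquare l=11, q=16: +11·0.0833333° lon, +16·0.0416667° lat → SW at lon 68.9167°, lat -2.33333°.
Extended square 9, 2: +9·0.00833333° lon, +2·0.00416667° lat → SW at lon 68.9917°, lat -2.325°.
Cell spans 0.00833333° lon × 0.00416667° lat. NE corner is SW corner plus one full cell.
latitude -2.32083, longitude 69.00000.

-2.32083, 69.00000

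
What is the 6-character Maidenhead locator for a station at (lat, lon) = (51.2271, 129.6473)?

PO41tf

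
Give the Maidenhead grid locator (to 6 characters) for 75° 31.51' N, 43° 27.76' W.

GQ85gm

Add 180° to longitude and 90° to latitude: 136.5373, 165.5252.
Field: lon ⌊136.5373/20⌋ = 6 → G; lat ⌊165.5252/10⌋ = 16 → Q.
Square: lon ⌊16.5373/2⌋ = 8; lat ⌊5.5252/1⌋ = 5.
Subsquare: lon ⌊0.5373/0.0833333⌋ = 6 → g; lat ⌊0.5252/0.0416667⌋ = 12 → m.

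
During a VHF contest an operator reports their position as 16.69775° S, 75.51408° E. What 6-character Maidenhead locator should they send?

MH73sh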